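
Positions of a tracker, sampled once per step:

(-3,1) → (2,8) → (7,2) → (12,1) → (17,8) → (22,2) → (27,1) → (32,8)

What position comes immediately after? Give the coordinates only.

(37,2)

The first coordinate changes by +5 each step, so at step 8 it is -3 + 8·(5) = 37.
The second coordinate repeats the cycle [1, 8, 2] with period 3; step 8 mod 3 = 2, giving 2.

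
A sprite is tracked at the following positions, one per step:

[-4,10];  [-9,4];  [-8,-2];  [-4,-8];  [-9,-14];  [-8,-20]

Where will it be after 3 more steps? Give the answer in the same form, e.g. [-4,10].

[-8,-38]

The first coordinate repeats the cycle [-4, -9, -8] with period 3; step 8 mod 3 = 2, giving -8.
The second coordinate changes by -6 each step, so at step 8 it is 10 + 8·(-6) = -38.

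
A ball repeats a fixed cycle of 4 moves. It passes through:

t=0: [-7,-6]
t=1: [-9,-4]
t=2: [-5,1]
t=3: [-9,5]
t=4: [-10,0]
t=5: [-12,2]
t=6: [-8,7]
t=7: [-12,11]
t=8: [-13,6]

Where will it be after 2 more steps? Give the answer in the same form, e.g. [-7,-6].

Step-to-step displacements: [-2,+2], [+4,+5], [-4,+4], [-1,-5], [-2,+2], [+4,+5], [-4,+4], [-1,-5] — a repeating cycle of length 4.
step 9: apply [-2,+2] → [-15,8]
step 10: apply [+4,+5] → [-11,13]

[-11,13]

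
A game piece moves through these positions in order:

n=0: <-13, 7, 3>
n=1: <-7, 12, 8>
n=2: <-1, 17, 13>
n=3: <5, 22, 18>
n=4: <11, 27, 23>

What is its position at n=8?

Constant displacement of <+6, +5, +5> per step.
step 5: <11, 27, 23> + <+6, +5, +5> → <17, 32, 28>
step 6: <17, 32, 28> + <+6, +5, +5> → <23, 37, 33>
step 7: <23, 37, 33> + <+6, +5, +5> → <29, 42, 38>
step 8: <29, 42, 38> + <+6, +5, +5> → <35, 47, 43>

<35, 47, 43>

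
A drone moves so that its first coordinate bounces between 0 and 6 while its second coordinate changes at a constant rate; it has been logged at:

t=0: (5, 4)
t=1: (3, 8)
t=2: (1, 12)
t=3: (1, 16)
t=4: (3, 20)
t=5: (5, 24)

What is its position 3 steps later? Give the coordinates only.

(1, 36)

The first coordinate travels 2 per step and bounces off the walls at 0 and 6.
  step 6: 5 → 5
  step 7: 5 → 3
  step 8: 3 → 1
The second coordinate changes by +4 each step: at step 8 it is 36.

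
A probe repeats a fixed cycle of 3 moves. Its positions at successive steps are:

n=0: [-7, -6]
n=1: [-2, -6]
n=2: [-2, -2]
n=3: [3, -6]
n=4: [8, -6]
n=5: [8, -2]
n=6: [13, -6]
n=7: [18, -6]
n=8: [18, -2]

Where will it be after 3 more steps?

Differencing gives [+5, +0], [+0, +4], [+5, -4], [+5, +0], [+0, +4], [+5, -4], [+5, +0], [+0, +4]. This is the pattern [+5, +0], [+0, +4], [+5, -4] repeated.
step 9: apply [+5, -4] → [23, -6]
step 10: apply [+5, +0] → [28, -6]
step 11: apply [+0, +4] → [28, -2]

[28, -2]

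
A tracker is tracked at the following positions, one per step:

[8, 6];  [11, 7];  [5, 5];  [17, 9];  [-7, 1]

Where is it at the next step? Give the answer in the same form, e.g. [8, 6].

Step-to-step displacements: [+3, +1], [-6, -2], [+12, +4], [-24, -8]; each is -2× the previous.
step 5: [-7, 1] + [+48, +16] → [41, 17]

[41, 17]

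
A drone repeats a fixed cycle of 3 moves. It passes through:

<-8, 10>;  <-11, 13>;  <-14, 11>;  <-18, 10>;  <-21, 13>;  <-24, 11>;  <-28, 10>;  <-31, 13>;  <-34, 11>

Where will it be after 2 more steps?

The moves between consecutive positions are <-3, +3>, <-3, -2>, <-4, -1>, <-3, +3>, <-3, -2>, <-4, -1>, <-3, +3>, <-3, -2>; they repeat the 3-cycle [<-3, +3>, <-3, -2>, <-4, -1>].
step 9: apply <-4, -1> → <-38, 10>
step 10: apply <-3, +3> → <-41, 13>

<-41, 13>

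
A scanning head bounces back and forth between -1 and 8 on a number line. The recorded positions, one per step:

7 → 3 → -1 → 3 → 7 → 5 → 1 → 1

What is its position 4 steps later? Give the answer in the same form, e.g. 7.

The value travels 4 per step and bounces off the walls at -1 and 8.
  step 8: 1 → 5
  step 9: 5 → 7
  step 10: 7 → 3
  step 11: 3 → -1

-1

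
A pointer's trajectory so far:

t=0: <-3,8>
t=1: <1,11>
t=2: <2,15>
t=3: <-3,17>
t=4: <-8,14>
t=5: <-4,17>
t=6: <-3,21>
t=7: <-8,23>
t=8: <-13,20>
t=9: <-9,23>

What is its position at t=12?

Step-to-step displacements: <+4,+3>, <+1,+4>, <-5,+2>, <-5,-3>, <+4,+3>, <+1,+4>, <-5,+2>, <-5,-3>, <+4,+3> — a repeating cycle of length 4.
step 10: apply <+1,+4> → <-8,27>
step 11: apply <-5,+2> → <-13,29>
step 12: apply <-5,-3> → <-18,26>

<-18,26>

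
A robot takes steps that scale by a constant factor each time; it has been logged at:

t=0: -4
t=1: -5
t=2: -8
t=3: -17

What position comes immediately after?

Step-to-step displacements: -1, -3, -9; each is 3× the previous.
step 4: -17 − 27 → -44

-44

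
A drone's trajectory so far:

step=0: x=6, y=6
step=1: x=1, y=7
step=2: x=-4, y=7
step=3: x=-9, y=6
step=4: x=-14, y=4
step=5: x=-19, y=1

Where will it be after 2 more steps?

Taking differences between consecutive positions: (-5,+1), (-5,+0), (-5,-1), (-5,-2), (-5,-3). These grow by (+0,-1) each step.
step 6: x=-19, y=1 + (-5,-4) → x=-24, y=-3
step 7: x=-24, y=-3 + (-5,-5) → x=-29, y=-8

x=-29, y=-8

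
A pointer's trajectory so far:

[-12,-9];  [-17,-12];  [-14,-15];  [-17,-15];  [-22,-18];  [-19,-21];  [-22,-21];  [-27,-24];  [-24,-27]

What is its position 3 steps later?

[-29,-33]

Differencing gives [-5,-3], [+3,-3], [-3,+0], [-5,-3], [+3,-3], [-3,+0], [-5,-3], [+3,-3]. This is the pattern [-5,-3], [+3,-3], [-3,+0] repeated.
step 9: apply [-3,+0] → [-27,-27]
step 10: apply [-5,-3] → [-32,-30]
step 11: apply [+3,-3] → [-29,-33]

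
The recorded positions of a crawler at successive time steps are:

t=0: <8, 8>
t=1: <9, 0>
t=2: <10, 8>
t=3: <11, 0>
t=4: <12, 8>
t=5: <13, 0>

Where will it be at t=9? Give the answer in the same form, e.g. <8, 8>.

<17, 0>

First: linear, +1 per step → 17 at step 9.
Second: cycles through 8, 0 every 2 steps. Step 9 lands at position 1 of the cycle → 0.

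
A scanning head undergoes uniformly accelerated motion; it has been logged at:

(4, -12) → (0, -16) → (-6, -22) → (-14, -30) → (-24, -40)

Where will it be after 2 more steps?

Successive displacements: (-4, -4), (-6, -6), (-8, -8), (-10, -10) — each changes by (-2, -2).
step 5: (-24, -40) + (-12, -12) → (-36, -52)
step 6: (-36, -52) + (-14, -14) → (-50, -66)

(-50, -66)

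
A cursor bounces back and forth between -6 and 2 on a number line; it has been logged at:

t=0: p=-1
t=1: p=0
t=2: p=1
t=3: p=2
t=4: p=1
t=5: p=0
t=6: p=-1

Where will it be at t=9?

p=-4

The value travels 1 per step and bounces off the walls at -6 and 2.
  step 7: -1 → -2
  step 8: -2 → -3
  step 9: -3 → -4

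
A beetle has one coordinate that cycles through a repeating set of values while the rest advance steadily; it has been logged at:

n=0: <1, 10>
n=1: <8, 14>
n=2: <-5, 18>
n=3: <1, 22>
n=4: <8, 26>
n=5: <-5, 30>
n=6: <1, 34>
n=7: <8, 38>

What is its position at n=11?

<-5, 54>

The first coordinate repeats the cycle [1, 8, -5] with period 3; step 11 mod 3 = 2, giving -5.
The second coordinate changes by +4 each step, so at step 11 it is 10 + 11·(4) = 54.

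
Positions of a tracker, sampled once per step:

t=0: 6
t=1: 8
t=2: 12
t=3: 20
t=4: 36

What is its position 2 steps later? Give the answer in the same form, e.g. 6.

The jumps are +2, +4, +8, +16 — a geometric progression with ratio 2.
step 5: 36 + 32 → 68
step 6: 68 + 64 → 132

132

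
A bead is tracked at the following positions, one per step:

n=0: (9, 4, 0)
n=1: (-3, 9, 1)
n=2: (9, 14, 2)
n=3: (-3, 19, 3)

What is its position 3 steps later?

The first coordinate repeats the cycle [9, -3] with period 2; step 6 mod 2 = 0, giving 9.
The second coordinate changes by +5 each step, so at step 6 it is 4 + 6·(5) = 34.
The third coordinate changes by +1 each step, so at step 6 it is 0 + 6·(1) = 6.

(9, 34, 6)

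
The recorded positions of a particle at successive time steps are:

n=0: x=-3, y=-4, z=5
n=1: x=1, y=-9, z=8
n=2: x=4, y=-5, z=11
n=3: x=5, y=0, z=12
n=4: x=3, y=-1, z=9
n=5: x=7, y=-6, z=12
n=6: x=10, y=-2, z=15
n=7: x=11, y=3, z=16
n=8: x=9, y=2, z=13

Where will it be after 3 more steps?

Differencing gives (+4, -5, +3), (+3, +4, +3), (+1, +5, +1), (-2, -1, -3), (+4, -5, +3), (+3, +4, +3), (+1, +5, +1), (-2, -1, -3). This is the pattern (+4, -5, +3), (+3, +4, +3), (+1, +5, +1), (-2, -1, -3) repeated.
step 9: apply (+4, -5, +3) → x=13, y=-3, z=16
step 10: apply (+3, +4, +3) → x=16, y=1, z=19
step 11: apply (+1, +5, +1) → x=17, y=6, z=20

x=17, y=6, z=20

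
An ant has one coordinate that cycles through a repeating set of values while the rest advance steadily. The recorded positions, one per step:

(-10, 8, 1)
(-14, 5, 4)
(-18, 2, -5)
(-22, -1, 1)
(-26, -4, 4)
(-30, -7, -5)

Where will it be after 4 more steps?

The first coordinate changes by -4 each step, so at step 9 it is -10 + 9·(-4) = -46.
The second coordinate changes by -3 each step, so at step 9 it is 8 + 9·(-3) = -19.
The third coordinate repeats the cycle [1, 4, -5] with period 3; step 9 mod 3 = 0, giving 1.

(-46, -19, 1)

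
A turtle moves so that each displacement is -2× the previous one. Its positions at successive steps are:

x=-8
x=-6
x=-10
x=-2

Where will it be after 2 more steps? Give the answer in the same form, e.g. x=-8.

x=14

Step-to-step displacements: +2, -4, +8; each is -2× the previous.
step 4: -2 − 16 → x=-18
step 5: -18 + 32 → x=14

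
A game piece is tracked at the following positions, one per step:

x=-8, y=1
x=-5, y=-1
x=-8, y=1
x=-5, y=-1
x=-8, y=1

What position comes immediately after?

x=-5, y=-1

The jumps are (+3, -2), (-3, +2), (+3, -2), (-3, +2) — a geometric progression with ratio -1.
step 5: x=-8, y=1 + (+3, -2) → x=-5, y=-1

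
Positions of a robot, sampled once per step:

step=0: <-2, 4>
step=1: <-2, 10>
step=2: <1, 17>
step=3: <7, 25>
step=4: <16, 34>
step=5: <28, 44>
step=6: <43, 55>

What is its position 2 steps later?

<82, 80>

Taking differences between consecutive positions: <+0, +6>, <+3, +7>, <+6, +8>, <+9, +9>, <+12, +10>, <+15, +11>. These grow by <+3, +1> each step.
step 7: <43, 55> + <+18, +12> → <61, 67>
step 8: <61, 67> + <+21, +13> → <82, 80>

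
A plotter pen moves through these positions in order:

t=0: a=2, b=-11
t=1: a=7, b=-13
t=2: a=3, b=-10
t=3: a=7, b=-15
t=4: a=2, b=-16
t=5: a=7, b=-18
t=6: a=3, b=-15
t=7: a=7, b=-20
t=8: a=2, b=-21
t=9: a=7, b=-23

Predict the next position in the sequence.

a=3, b=-20

Step-to-step displacements: (+5, -2), (-4, +3), (+4, -5), (-5, -1), (+5, -2), (-4, +3), (+4, -5), (-5, -1), (+5, -2) — a repeating cycle of length 4.
step 10: apply (-4, +3) → a=3, b=-20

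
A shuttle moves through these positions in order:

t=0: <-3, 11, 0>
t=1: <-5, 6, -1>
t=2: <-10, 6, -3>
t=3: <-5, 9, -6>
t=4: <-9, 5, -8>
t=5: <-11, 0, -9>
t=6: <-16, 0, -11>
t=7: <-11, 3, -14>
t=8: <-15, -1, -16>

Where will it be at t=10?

<-22, -6, -19>

Step-to-step displacements: <-2, -5, -1>, <-5, +0, -2>, <+5, +3, -3>, <-4, -4, -2>, <-2, -5, -1>, <-5, +0, -2>, <+5, +3, -3>, <-4, -4, -2> — a repeating cycle of length 4.
step 9: apply <-2, -5, -1> → <-17, -6, -17>
step 10: apply <-5, +0, -2> → <-22, -6, -19>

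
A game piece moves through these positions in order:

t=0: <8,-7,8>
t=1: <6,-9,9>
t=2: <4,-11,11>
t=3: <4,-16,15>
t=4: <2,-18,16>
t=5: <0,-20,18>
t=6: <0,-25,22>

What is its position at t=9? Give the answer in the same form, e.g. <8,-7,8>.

Differencing gives <-2,-2,+1>, <-2,-2,+2>, <+0,-5,+4>, <-2,-2,+1>, <-2,-2,+2>, <+0,-5,+4>. This is the pattern <-2,-2,+1>, <-2,-2,+2>, <+0,-5,+4> repeated.
step 7: apply <-2,-2,+1> → <-2,-27,23>
step 8: apply <-2,-2,+2> → <-4,-29,25>
step 9: apply <+0,-5,+4> → <-4,-34,29>

<-4,-34,29>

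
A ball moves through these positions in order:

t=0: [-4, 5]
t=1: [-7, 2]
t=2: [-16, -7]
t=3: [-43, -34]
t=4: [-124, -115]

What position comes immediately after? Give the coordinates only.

[-367, -358]

Consecutive displacements [-3, -3], [-9, -9], [-27, -27], [-81, -81] scale by a factor of 3 each step.
step 5: [-124, -115] + [-243, -243] → [-367, -358]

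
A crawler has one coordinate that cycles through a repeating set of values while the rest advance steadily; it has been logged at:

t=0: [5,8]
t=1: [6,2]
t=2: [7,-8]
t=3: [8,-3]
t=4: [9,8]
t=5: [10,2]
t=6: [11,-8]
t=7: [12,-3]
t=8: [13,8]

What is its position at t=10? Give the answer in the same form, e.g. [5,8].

[15,-8]

First: linear, +1 per step → 15 at step 10.
Second: cycles through 8, 2, -8, -3 every 4 steps. Step 10 lands at position 2 of the cycle → -8.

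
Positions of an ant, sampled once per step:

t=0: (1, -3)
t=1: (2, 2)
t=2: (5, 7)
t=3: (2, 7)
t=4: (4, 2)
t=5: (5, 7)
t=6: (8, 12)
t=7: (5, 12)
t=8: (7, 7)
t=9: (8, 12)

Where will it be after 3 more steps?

(10, 12)

Step-to-step displacements: (+1, +5), (+3, +5), (-3, +0), (+2, -5), (+1, +5), (+3, +5), (-3, +0), (+2, -5), (+1, +5) — a repeating cycle of length 4.
step 10: apply (+3, +5) → (11, 17)
step 11: apply (-3, +0) → (8, 17)
step 12: apply (+2, -5) → (10, 12)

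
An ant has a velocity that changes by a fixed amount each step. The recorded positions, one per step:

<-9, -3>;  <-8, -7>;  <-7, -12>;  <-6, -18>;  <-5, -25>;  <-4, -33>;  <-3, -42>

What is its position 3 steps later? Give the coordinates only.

<0, -75>

First differences are <+1, -4>, <+1, -5>, <+1, -6>, <+1, -7>, <+1, -8>, <+1, -9>; their common second difference is <+0, -1> (constant acceleration).
step 7: <-3, -42> + <+1, -10> → <-2, -52>
step 8: <-2, -52> + <+1, -11> → <-1, -63>
step 9: <-1, -63> + <+1, -12> → <0, -75>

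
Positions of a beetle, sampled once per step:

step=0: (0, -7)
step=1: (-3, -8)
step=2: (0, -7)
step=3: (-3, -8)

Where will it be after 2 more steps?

(-3, -8)

Step-to-step displacements: (-3, -1), (+3, +1), (-3, -1); each is -1× the previous.
step 4: (-3, -8) + (+3, +1) → (0, -7)
step 5: (0, -7) + (-3, -1) → (-3, -8)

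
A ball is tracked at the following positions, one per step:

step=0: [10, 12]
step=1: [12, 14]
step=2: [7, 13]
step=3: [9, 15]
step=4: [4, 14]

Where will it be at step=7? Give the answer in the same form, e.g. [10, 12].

[3, 17]

Differencing gives [+2, +2], [-5, -1], [+2, +2], [-5, -1]. This is the pattern [+2, +2], [-5, -1] repeated.
step 5: apply [+2, +2] → [6, 16]
step 6: apply [-5, -1] → [1, 15]
step 7: apply [+2, +2] → [3, 17]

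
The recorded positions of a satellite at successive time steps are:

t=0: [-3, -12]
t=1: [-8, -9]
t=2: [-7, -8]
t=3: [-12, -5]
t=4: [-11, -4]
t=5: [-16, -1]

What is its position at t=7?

[-20, 3]

Step-to-step displacements: [-5, +3], [+1, +1], [-5, +3], [+1, +1], [-5, +3] — a repeating cycle of length 2.
step 6: apply [+1, +1] → [-15, 0]
step 7: apply [-5, +3] → [-20, 3]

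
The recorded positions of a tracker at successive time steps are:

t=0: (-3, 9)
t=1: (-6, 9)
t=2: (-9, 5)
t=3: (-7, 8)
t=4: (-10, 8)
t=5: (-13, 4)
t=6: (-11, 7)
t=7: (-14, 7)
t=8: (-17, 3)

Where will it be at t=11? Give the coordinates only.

(-21, 2)

The moves between consecutive positions are (-3, +0), (-3, -4), (+2, +3), (-3, +0), (-3, -4), (+2, +3), (-3, +0), (-3, -4); they repeat the 3-cycle [(-3, +0), (-3, -4), (+2, +3)].
step 9: apply (+2, +3) → (-15, 6)
step 10: apply (-3, +0) → (-18, 6)
step 11: apply (-3, -4) → (-21, 2)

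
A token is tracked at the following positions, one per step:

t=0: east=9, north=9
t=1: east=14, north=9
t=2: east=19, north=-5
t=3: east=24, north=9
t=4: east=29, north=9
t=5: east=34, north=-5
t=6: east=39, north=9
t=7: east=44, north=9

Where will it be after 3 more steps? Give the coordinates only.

The east coordinate changes by +5 each step, so at step 10 it is 9 + 10·(5) = 59.
The north coordinate repeats the cycle [9, 9, -5] with period 3; step 10 mod 3 = 1, giving 9.

east=59, north=9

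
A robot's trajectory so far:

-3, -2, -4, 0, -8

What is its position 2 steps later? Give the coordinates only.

The jumps are +1, -2, +4, -8 — a geometric progression with ratio -2.
step 5: -8 + 16 → 8
step 6: 8 − 32 → -24

-24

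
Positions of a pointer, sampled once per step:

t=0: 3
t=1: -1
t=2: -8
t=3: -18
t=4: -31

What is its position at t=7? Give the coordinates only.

Successive displacements: -4, -7, -10, -13 — each changes by -3.
step 5: -31 − 16 → -47
step 6: -47 − 19 → -66
step 7: -66 − 22 → -88

-88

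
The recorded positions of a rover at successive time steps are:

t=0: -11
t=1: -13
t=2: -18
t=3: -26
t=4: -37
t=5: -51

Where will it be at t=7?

Taking differences between consecutive positions: -2, -5, -8, -11, -14. These grow by -3 each step.
step 6: -51 − 17 → -68
step 7: -68 − 20 → -88

-88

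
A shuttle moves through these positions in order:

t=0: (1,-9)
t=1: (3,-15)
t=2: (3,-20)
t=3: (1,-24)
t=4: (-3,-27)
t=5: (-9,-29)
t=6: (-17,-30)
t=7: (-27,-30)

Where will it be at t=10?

Successive displacements: (+2,-6), (+0,-5), (-2,-4), (-4,-3), (-6,-2), (-8,-1), (-10,+0) — each changes by (-2,+1).
step 8: (-27,-30) + (-12,+1) → (-39,-29)
step 9: (-39,-29) + (-14,+2) → (-53,-27)
step 10: (-53,-27) + (-16,+3) → (-69,-24)

(-69,-24)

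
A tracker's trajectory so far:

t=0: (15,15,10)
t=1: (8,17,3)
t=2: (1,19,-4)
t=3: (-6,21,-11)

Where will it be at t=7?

(-34,29,-39)

The position changes by (-7,+2,-7) every step.
step 4: (-6,21,-11) + (-7,+2,-7) → (-13,23,-18)
step 5: (-13,23,-18) + (-7,+2,-7) → (-20,25,-25)
step 6: (-20,25,-25) + (-7,+2,-7) → (-27,27,-32)
step 7: (-27,27,-32) + (-7,+2,-7) → (-34,29,-39)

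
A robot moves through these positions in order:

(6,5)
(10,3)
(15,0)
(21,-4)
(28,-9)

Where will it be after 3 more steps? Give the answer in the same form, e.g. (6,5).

(55,-30)

Successive displacements: (+4,-2), (+5,-3), (+6,-4), (+7,-5) — each changes by (+1,-1).
step 5: (28,-9) + (+8,-6) → (36,-15)
step 6: (36,-15) + (+9,-7) → (45,-22)
step 7: (45,-22) + (+10,-8) → (55,-30)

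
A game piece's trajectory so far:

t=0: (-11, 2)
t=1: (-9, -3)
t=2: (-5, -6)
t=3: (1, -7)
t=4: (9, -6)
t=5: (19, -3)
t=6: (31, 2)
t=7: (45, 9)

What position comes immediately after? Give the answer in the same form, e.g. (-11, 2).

(61, 18)

Successive displacements: (+2, -5), (+4, -3), (+6, -1), (+8, +1), (+10, +3), (+12, +5), (+14, +7) — each changes by (+2, +2).
step 8: (45, 9) + (+16, +9) → (61, 18)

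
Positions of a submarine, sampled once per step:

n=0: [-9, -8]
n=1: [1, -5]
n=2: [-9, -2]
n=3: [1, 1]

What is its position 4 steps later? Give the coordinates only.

[1, 13]

First: cycles through -9, 1 every 2 steps. Step 7 lands at position 1 of the cycle → 1.
Second: linear, +3 per step → 13 at step 7.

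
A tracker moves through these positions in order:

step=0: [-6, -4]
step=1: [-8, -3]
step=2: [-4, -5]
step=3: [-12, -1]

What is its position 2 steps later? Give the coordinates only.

[-28, 7]

Consecutive displacements [-2, +1], [+4, -2], [-8, +4] scale by a factor of -2 each step.
step 4: [-12, -1] + [+16, -8] → [4, -9]
step 5: [4, -9] + [-32, +16] → [-28, 7]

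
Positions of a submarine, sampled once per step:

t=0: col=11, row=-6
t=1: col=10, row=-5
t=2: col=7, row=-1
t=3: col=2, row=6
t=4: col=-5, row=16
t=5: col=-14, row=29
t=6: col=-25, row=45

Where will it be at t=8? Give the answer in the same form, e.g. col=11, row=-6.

Successive displacements: (-1,+1), (-3,+4), (-5,+7), (-7,+10), (-9,+13), (-11,+16) — each changes by (-2,+3).
step 7: col=-25, row=45 + (-13,+19) → col=-38, row=64
step 8: col=-38, row=64 + (-15,+22) → col=-53, row=86

col=-53, row=86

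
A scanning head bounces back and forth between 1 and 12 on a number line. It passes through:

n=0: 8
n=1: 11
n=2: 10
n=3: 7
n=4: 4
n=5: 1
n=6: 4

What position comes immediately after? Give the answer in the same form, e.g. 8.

7

The value travels 3 per step and bounces off the walls at 1 and 12.
  step 7: 4 → 7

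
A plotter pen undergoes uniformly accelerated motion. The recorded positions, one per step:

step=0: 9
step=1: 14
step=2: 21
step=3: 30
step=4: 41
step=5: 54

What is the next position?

69

First differences are +5, +7, +9, +11, +13; their common second difference is +2 (constant acceleration).
step 6: 54 + 15 → 69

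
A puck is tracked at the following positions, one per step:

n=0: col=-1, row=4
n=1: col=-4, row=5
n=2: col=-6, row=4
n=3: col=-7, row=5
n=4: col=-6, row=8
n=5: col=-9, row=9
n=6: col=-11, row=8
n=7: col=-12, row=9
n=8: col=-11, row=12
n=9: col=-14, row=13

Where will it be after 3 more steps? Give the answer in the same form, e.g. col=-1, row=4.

col=-16, row=16

The moves between consecutive positions are (-3, +1), (-2, -1), (-1, +1), (+1, +3), (-3, +1), (-2, -1), (-1, +1), (+1, +3), (-3, +1); they repeat the 4-cycle [(-3, +1), (-2, -1), (-1, +1), (+1, +3)].
step 10: apply (-2, -1) → col=-16, row=12
step 11: apply (-1, +1) → col=-17, row=13
step 12: apply (+1, +3) → col=-16, row=16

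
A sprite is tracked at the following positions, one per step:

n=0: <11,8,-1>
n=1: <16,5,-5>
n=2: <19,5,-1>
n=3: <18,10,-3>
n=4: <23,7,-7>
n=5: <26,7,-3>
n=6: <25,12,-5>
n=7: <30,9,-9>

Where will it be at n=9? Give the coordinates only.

Differencing gives <+5,-3,-4>, <+3,+0,+4>, <-1,+5,-2>, <+5,-3,-4>, <+3,+0,+4>, <-1,+5,-2>, <+5,-3,-4>. This is the pattern <+5,-3,-4>, <+3,+0,+4>, <-1,+5,-2> repeated.
step 8: apply <+3,+0,+4> → <33,9,-5>
step 9: apply <-1,+5,-2> → <32,14,-7>

<32,14,-7>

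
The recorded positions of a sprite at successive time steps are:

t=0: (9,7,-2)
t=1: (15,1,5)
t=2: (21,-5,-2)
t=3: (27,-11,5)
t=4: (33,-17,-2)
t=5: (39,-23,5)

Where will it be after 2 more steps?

The first coordinate changes by +6 each step, so at step 7 it is 9 + 7·(6) = 51.
The second coordinate changes by -6 each step, so at step 7 it is 7 + 7·(-6) = -35.
The third coordinate repeats the cycle [-2, 5] with period 2; step 7 mod 2 = 1, giving 5.

(51,-35,5)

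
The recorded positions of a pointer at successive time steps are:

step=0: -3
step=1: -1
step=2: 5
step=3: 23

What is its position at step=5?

Step-to-step displacements: +2, +6, +18; each is 3× the previous.
step 4: 23 + 54 → 77
step 5: 77 + 162 → 239

239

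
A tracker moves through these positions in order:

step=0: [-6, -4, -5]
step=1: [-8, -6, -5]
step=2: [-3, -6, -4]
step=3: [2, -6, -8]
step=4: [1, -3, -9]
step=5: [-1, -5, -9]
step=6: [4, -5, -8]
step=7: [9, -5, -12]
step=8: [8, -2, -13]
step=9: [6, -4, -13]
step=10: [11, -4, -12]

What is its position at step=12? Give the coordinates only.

The moves between consecutive positions are [-2, -2, +0], [+5, +0, +1], [+5, +0, -4], [-1, +3, -1], [-2, -2, +0], [+5, +0, +1], [+5, +0, -4], [-1, +3, -1], [-2, -2, +0], [+5, +0, +1]; they repeat the 4-cycle [[-2, -2, +0], [+5, +0, +1], [+5, +0, -4], [-1, +3, -1]].
step 11: apply [+5, +0, -4] → [16, -4, -16]
step 12: apply [-1, +3, -1] → [15, -1, -17]

[15, -1, -17]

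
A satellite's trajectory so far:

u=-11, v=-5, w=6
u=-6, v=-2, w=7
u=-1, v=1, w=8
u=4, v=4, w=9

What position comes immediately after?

The position changes by (+5, +3, +1) every step.
step 4: u=4, v=4, w=9 + (+5, +3, +1) → u=9, v=7, w=10

u=9, v=7, w=10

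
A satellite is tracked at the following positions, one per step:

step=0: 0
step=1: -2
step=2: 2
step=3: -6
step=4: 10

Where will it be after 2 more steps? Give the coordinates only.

Step-to-step displacements: -2, +4, -8, +16; each is -2× the previous.
step 5: 10 − 32 → -22
step 6: -22 + 64 → 42

42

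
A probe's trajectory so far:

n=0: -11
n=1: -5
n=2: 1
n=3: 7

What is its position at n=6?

25

The position changes by +6 every step.
step 4: 7 + 6 → 13
step 5: 13 + 6 → 19
step 6: 19 + 6 → 25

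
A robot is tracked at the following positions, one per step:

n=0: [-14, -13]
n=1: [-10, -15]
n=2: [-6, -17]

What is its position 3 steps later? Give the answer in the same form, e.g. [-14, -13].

[6, -23]

Constant displacement of [+4, -2] per step.
step 3: [-6, -17] + [+4, -2] → [-2, -19]
step 4: [-2, -19] + [+4, -2] → [2, -21]
step 5: [2, -21] + [+4, -2] → [6, -23]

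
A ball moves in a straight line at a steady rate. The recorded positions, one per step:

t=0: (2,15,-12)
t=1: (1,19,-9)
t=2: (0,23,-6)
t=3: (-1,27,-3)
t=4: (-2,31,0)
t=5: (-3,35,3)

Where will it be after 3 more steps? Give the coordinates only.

(-6,47,12)

The position changes by (-1,+4,+3) every step.
step 6: (-3,35,3) + (-1,+4,+3) → (-4,39,6)
step 7: (-4,39,6) + (-1,+4,+3) → (-5,43,9)
step 8: (-5,43,9) + (-1,+4,+3) → (-6,47,12)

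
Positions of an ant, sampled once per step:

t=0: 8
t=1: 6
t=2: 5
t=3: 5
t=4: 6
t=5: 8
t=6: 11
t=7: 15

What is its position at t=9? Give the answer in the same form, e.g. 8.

Successive displacements: -2, -1, +0, +1, +2, +3, +4 — each changes by +1.
step 8: 15 + 5 → 20
step 9: 20 + 6 → 26

26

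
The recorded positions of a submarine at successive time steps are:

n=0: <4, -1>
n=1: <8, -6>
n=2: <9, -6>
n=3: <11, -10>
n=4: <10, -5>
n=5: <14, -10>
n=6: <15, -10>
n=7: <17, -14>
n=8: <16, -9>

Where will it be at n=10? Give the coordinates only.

Differencing gives <+4, -5>, <+1, +0>, <+2, -4>, <-1, +5>, <+4, -5>, <+1, +0>, <+2, -4>, <-1, +5>. This is the pattern <+4, -5>, <+1, +0>, <+2, -4>, <-1, +5> repeated.
step 9: apply <+4, -5> → <20, -14>
step 10: apply <+1, +0> → <21, -14>

<21, -14>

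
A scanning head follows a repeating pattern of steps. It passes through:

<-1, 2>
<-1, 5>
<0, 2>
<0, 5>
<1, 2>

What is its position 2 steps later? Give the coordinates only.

<2, 2>

The moves between consecutive positions are <+0, +3>, <+1, -3>, <+0, +3>, <+1, -3>; they repeat the 2-cycle [<+0, +3>, <+1, -3>].
step 5: apply <+0, +3> → <1, 5>
step 6: apply <+1, -3> → <2, 2>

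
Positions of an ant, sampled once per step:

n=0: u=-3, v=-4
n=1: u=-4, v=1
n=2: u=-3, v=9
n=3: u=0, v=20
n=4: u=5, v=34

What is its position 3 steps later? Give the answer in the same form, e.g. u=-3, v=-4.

u=32, v=94

Successive displacements: (-1, +5), (+1, +8), (+3, +11), (+5, +14) — each changes by (+2, +3).
step 5: u=5, v=34 + (+7, +17) → u=12, v=51
step 6: u=12, v=51 + (+9, +20) → u=21, v=71
step 7: u=21, v=71 + (+11, +23) → u=32, v=94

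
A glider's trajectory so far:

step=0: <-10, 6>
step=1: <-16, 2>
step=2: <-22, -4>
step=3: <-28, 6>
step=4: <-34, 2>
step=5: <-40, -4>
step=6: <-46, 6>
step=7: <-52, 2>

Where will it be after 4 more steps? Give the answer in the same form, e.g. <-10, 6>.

First: linear, -6 per step → -76 at step 11.
Second: cycles through 6, 2, -4 every 3 steps. Step 11 lands at position 2 of the cycle → -4.

<-76, -4>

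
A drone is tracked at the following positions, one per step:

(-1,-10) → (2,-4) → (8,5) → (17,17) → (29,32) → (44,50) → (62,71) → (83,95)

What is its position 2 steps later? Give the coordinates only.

Successive displacements: (+3,+6), (+6,+9), (+9,+12), (+12,+15), (+15,+18), (+18,+21), (+21,+24) — each changes by (+3,+3).
step 8: (83,95) + (+24,+27) → (107,122)
step 9: (107,122) + (+27,+30) → (134,152)

(134,152)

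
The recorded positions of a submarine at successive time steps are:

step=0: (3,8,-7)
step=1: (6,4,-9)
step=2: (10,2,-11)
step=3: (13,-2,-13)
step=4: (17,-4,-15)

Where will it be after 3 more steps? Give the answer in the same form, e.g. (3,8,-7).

The moves between consecutive positions are (+3,-4,-2), (+4,-2,-2), (+3,-4,-2), (+4,-2,-2); they repeat the 2-cycle [(+3,-4,-2), (+4,-2,-2)].
step 5: apply (+3,-4,-2) → (20,-8,-17)
step 6: apply (+4,-2,-2) → (24,-10,-19)
step 7: apply (+3,-4,-2) → (27,-14,-21)

(27,-14,-21)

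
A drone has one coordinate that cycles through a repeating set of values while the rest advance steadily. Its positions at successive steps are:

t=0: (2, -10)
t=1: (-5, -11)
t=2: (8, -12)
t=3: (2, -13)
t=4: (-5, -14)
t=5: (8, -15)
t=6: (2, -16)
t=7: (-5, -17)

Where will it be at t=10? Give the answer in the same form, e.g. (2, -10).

(-5, -20)

The first coordinate repeats the cycle [2, -5, 8] with period 3; step 10 mod 3 = 1, giving -5.
The second coordinate changes by -1 each step, so at step 10 it is -10 + 10·(-1) = -20.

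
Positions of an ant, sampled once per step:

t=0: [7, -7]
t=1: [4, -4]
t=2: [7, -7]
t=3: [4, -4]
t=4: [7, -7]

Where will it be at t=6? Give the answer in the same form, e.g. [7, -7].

[7, -7]

Consecutive displacements [-3, +3], [+3, -3], [-3, +3], [+3, -3] scale by a factor of -1 each step.
step 5: [7, -7] + [-3, +3] → [4, -4]
step 6: [4, -4] + [+3, -3] → [7, -7]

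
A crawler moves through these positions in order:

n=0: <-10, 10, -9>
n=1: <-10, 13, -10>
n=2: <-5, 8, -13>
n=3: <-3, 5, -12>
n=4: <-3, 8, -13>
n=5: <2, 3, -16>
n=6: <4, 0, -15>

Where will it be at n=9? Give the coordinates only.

Differencing gives <+0, +3, -1>, <+5, -5, -3>, <+2, -3, +1>, <+0, +3, -1>, <+5, -5, -3>, <+2, -3, +1>. This is the pattern <+0, +3, -1>, <+5, -5, -3>, <+2, -3, +1> repeated.
step 7: apply <+0, +3, -1> → <4, 3, -16>
step 8: apply <+5, -5, -3> → <9, -2, -19>
step 9: apply <+2, -3, +1> → <11, -5, -18>

<11, -5, -18>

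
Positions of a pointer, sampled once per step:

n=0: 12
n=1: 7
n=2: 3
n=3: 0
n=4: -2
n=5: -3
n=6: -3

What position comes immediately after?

First differences are -5, -4, -3, -2, -1, +0; their common second difference is +1 (constant acceleration).
step 7: -3 + 1 → -2

-2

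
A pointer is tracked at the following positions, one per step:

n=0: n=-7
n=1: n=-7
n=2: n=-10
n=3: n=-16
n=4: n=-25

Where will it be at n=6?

First differences are +0, -3, -6, -9; their common second difference is -3 (constant acceleration).
step 5: -25 − 12 → n=-37
step 6: -37 − 15 → n=-52

n=-52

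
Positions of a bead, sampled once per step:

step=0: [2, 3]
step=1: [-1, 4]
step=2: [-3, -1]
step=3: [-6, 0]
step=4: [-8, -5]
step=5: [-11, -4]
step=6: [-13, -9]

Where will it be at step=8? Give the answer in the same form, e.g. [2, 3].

The moves between consecutive positions are [-3, +1], [-2, -5], [-3, +1], [-2, -5], [-3, +1], [-2, -5]; they repeat the 2-cycle [[-3, +1], [-2, -5]].
step 7: apply [-3, +1] → [-16, -8]
step 8: apply [-2, -5] → [-18, -13]

[-18, -13]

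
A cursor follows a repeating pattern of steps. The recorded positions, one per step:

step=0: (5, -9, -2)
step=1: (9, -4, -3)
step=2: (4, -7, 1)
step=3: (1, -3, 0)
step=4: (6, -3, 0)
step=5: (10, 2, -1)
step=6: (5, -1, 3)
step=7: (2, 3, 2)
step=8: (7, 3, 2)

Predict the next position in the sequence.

(11, 8, 1)

Step-to-step displacements: (+4, +5, -1), (-5, -3, +4), (-3, +4, -1), (+5, +0, +0), (+4, +5, -1), (-5, -3, +4), (-3, +4, -1), (+5, +0, +0) — a repeating cycle of length 4.
step 9: apply (+4, +5, -1) → (11, 8, 1)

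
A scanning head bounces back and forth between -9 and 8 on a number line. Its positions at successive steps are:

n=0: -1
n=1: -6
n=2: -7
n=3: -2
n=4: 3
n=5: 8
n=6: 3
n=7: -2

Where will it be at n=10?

-1

The value travels 5 per step and bounces off the walls at -9 and 8.
  step 8: -2 → -7
  step 9: -7 → -6
  step 10: -6 → -1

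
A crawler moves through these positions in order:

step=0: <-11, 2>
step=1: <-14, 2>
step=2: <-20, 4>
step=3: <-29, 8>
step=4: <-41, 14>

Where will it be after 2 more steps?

<-74, 32>

First differences are <-3, +0>, <-6, +2>, <-9, +4>, <-12, +6>; their common second difference is <-3, +2> (constant acceleration).
step 5: <-41, 14> + <-15, +8> → <-56, 22>
step 6: <-56, 22> + <-18, +10> → <-74, 32>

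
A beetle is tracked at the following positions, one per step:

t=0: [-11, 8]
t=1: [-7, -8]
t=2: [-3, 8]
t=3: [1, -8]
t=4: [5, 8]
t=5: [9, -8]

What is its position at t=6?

First: linear, +4 per step → 13 at step 6.
Second: cycles through 8, -8 every 2 steps. Step 6 lands at position 0 of the cycle → 8.

[13, 8]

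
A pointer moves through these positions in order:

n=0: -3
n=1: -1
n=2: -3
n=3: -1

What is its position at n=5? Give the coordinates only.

Consecutive displacements +2, -2, +2 scale by a factor of -1 each step.
step 4: -1 − 2 → -3
step 5: -3 + 2 → -1

-1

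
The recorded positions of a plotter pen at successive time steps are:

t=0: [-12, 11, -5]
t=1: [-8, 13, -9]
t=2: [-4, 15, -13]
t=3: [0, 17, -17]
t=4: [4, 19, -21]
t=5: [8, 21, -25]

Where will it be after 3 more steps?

The position changes by [+4, +2, -4] every step.
step 6: [8, 21, -25] + [+4, +2, -4] → [12, 23, -29]
step 7: [12, 23, -29] + [+4, +2, -4] → [16, 25, -33]
step 8: [16, 25, -33] + [+4, +2, -4] → [20, 27, -37]

[20, 27, -37]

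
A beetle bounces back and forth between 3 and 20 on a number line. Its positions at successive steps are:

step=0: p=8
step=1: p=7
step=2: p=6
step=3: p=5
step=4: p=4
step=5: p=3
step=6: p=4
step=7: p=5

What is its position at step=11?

The value travels 1 per step and bounces off the walls at 3 and 20.
  step 8: 5 → 6
  step 9: 6 → 7
  step 10: 7 → 8
  step 11: 8 → 9

p=9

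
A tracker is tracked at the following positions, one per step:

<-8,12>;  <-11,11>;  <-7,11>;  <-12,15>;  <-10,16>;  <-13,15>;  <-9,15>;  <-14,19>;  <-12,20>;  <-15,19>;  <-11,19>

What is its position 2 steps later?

<-14,24>

The moves between consecutive positions are <-3,-1>, <+4,+0>, <-5,+4>, <+2,+1>, <-3,-1>, <+4,+0>, <-5,+4>, <+2,+1>, <-3,-1>, <+4,+0>; they repeat the 4-cycle [<-3,-1>, <+4,+0>, <-5,+4>, <+2,+1>].
step 11: apply <-5,+4> → <-16,23>
step 12: apply <+2,+1> → <-14,24>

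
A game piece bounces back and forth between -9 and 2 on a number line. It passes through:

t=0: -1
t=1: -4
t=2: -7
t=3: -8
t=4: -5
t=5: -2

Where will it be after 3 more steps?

-3

The value reflects between -9 and 2, moving 3 per step.
  step 6: -2 → 1
  step 7: 1 → 0
  step 8: 0 → -3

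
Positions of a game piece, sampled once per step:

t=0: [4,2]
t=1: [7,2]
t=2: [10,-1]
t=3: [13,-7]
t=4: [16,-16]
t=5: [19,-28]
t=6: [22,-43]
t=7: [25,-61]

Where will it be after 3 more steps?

Successive displacements: [+3,+0], [+3,-3], [+3,-6], [+3,-9], [+3,-12], [+3,-15], [+3,-18] — each changes by [+0,-3].
step 8: [25,-61] + [+3,-21] → [28,-82]
step 9: [28,-82] + [+3,-24] → [31,-106]
step 10: [31,-106] + [+3,-27] → [34,-133]

[34,-133]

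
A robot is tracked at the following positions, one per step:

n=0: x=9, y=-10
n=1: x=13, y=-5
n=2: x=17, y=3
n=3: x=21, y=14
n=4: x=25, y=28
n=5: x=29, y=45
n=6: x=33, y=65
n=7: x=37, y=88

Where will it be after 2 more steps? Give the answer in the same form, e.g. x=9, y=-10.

First differences are (+4, +5), (+4, +8), (+4, +11), (+4, +14), (+4, +17), (+4, +20), (+4, +23); their common second difference is (+0, +3) (constant acceleration).
step 8: x=37, y=88 + (+4, +26) → x=41, y=114
step 9: x=41, y=114 + (+4, +29) → x=45, y=143

x=45, y=143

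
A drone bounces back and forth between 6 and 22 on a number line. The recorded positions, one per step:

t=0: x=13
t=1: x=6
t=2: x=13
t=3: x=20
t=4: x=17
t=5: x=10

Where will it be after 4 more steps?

The value travels 7 per step and bounces off the walls at 6 and 22.
  step 6: 10 → 9
  step 7: 9 → 16
  step 8: 16 → 21
  step 9: 21 → 14

x=14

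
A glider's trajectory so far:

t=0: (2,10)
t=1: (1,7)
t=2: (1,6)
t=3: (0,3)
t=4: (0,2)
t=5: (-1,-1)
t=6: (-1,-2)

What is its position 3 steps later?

(-3,-9)

Differencing gives (-1,-3), (+0,-1), (-1,-3), (+0,-1), (-1,-3), (+0,-1). This is the pattern (-1,-3), (+0,-1) repeated.
step 7: apply (-1,-3) → (-2,-5)
step 8: apply (+0,-1) → (-2,-6)
step 9: apply (-1,-3) → (-3,-9)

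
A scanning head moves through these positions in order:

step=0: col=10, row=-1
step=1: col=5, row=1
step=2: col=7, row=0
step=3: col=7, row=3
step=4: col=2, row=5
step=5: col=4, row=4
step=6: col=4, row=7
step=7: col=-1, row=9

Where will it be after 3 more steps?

col=-4, row=13

Differencing gives (-5, +2), (+2, -1), (+0, +3), (-5, +2), (+2, -1), (+0, +3), (-5, +2). This is the pattern (-5, +2), (+2, -1), (+0, +3) repeated.
step 8: apply (+2, -1) → col=1, row=8
step 9: apply (+0, +3) → col=1, row=11
step 10: apply (-5, +2) → col=-4, row=13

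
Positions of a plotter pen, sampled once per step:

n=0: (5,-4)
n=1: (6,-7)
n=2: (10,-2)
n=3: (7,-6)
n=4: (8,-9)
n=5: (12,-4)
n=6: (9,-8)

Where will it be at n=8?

Differencing gives (+1,-3), (+4,+5), (-3,-4), (+1,-3), (+4,+5), (-3,-4). This is the pattern (+1,-3), (+4,+5), (-3,-4) repeated.
step 7: apply (+1,-3) → (10,-11)
step 8: apply (+4,+5) → (14,-6)

(14,-6)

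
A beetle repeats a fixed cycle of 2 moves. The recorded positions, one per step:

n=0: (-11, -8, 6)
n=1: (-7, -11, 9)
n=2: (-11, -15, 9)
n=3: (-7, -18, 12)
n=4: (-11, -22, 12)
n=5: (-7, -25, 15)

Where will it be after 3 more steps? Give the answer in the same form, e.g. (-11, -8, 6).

(-11, -36, 18)

Differencing gives (+4, -3, +3), (-4, -4, +0), (+4, -3, +3), (-4, -4, +0), (+4, -3, +3). This is the pattern (+4, -3, +3), (-4, -4, +0) repeated.
step 6: apply (-4, -4, +0) → (-11, -29, 15)
step 7: apply (+4, -3, +3) → (-7, -32, 18)
step 8: apply (-4, -4, +0) → (-11, -36, 18)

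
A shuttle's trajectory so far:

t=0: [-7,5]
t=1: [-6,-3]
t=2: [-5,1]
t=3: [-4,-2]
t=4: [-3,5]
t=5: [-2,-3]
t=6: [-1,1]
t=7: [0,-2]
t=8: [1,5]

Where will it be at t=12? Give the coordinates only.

The first coordinate changes by +1 each step, so at step 12 it is -7 + 12·(1) = 5.
The second coordinate repeats the cycle [5, -3, 1, -2] with period 4; step 12 mod 4 = 0, giving 5.

[5,5]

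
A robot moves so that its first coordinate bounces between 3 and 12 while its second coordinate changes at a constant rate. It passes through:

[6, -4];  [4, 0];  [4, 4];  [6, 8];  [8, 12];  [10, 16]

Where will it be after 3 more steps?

The first coordinate travels 2 per step and bounces off the walls at 3 and 12.
  step 6: 10 → 12
  step 7: 12 → 10
  step 8: 10 → 8
The second coordinate changes by +4 each step: at step 8 it is 28.

[8, 28]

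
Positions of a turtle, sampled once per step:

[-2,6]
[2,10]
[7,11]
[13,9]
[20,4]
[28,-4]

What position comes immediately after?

First differences are [+4,+4], [+5,+1], [+6,-2], [+7,-5], [+8,-8]; their common second difference is [+1,-3] (constant acceleration).
step 6: [28,-4] + [+9,-11] → [37,-15]

[37,-15]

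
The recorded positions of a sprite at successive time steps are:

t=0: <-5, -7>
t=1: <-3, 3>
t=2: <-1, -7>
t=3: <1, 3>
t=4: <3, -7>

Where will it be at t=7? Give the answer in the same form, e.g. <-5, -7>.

The first coordinate changes by +2 each step, so at step 7 it is -5 + 7·(2) = 9.
The second coordinate repeats the cycle [-7, 3] with period 2; step 7 mod 2 = 1, giving 3.

<9, 3>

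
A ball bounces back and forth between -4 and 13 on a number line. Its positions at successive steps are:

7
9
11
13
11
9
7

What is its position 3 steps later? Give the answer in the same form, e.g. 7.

The value travels 2 per step and bounces off the walls at -4 and 13.
  step 7: 7 → 5
  step 8: 5 → 3
  step 9: 3 → 1

1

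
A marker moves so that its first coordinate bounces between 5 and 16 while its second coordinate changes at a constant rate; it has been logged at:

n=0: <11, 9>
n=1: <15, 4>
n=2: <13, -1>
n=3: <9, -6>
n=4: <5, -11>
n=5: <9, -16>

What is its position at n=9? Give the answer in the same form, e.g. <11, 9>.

<7, -36>

The first coordinate reflects between 5 and 16, moving 4 per step.
  step 6: 9 → 13
  step 7: 13 → 15
  step 8: 15 → 11
  step 9: 11 → 7
The second coordinate changes by -5 each step: at step 9 it is -36.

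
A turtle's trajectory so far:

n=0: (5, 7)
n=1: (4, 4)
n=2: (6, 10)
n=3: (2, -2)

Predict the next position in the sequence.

Step-to-step displacements: (-1, -3), (+2, +6), (-4, -12); each is -2× the previous.
step 4: (2, -2) + (+8, +24) → (10, 22)

(10, 22)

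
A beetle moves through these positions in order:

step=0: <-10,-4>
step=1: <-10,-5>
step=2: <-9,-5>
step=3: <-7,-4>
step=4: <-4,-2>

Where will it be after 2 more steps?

<5,5>

Successive displacements: <+0,-1>, <+1,+0>, <+2,+1>, <+3,+2> — each changes by <+1,+1>.
step 5: <-4,-2> + <+4,+3> → <0,1>
step 6: <0,1> + <+5,+4> → <5,5>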